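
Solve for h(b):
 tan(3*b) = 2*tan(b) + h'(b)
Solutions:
 h(b) = C1 + 2*log(cos(b)) - log(cos(3*b))/3


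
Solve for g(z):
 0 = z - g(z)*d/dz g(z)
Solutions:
 g(z) = -sqrt(C1 + z^2)
 g(z) = sqrt(C1 + z^2)


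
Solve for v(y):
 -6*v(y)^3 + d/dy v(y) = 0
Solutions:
 v(y) = -sqrt(2)*sqrt(-1/(C1 + 6*y))/2
 v(y) = sqrt(2)*sqrt(-1/(C1 + 6*y))/2


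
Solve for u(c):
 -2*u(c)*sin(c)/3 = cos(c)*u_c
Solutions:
 u(c) = C1*cos(c)^(2/3)


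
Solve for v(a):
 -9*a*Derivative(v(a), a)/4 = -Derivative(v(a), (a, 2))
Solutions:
 v(a) = C1 + C2*erfi(3*sqrt(2)*a/4)


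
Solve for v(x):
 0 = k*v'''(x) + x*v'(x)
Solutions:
 v(x) = C1 + Integral(C2*airyai(x*(-1/k)^(1/3)) + C3*airybi(x*(-1/k)^(1/3)), x)


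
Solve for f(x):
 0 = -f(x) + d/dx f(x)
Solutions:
 f(x) = C1*exp(x)


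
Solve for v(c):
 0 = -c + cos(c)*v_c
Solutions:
 v(c) = C1 + Integral(c/cos(c), c)


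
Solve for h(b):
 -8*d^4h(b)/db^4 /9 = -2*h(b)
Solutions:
 h(b) = C1*exp(-sqrt(6)*b/2) + C2*exp(sqrt(6)*b/2) + C3*sin(sqrt(6)*b/2) + C4*cos(sqrt(6)*b/2)


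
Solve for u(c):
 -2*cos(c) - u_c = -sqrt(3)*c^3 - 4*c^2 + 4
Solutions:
 u(c) = C1 + sqrt(3)*c^4/4 + 4*c^3/3 - 4*c - 2*sin(c)


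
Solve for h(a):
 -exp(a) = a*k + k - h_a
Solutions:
 h(a) = C1 + a^2*k/2 + a*k + exp(a)


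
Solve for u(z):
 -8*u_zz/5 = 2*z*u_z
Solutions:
 u(z) = C1 + C2*erf(sqrt(10)*z/4)


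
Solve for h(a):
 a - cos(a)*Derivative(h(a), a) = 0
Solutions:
 h(a) = C1 + Integral(a/cos(a), a)


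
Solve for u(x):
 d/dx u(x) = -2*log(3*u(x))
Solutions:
 Integral(1/(log(_y) + log(3)), (_y, u(x)))/2 = C1 - x


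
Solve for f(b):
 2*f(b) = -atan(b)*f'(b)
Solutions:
 f(b) = C1*exp(-2*Integral(1/atan(b), b))


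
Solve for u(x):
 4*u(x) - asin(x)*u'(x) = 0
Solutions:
 u(x) = C1*exp(4*Integral(1/asin(x), x))


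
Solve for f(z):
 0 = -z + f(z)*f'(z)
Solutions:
 f(z) = -sqrt(C1 + z^2)
 f(z) = sqrt(C1 + z^2)


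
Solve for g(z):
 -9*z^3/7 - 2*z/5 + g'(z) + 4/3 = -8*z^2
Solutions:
 g(z) = C1 + 9*z^4/28 - 8*z^3/3 + z^2/5 - 4*z/3


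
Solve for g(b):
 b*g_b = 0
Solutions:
 g(b) = C1


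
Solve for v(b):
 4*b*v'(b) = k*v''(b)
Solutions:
 v(b) = C1 + C2*erf(sqrt(2)*b*sqrt(-1/k))/sqrt(-1/k)


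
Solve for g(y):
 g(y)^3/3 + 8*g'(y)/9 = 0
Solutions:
 g(y) = -2*sqrt(-1/(C1 - 3*y))
 g(y) = 2*sqrt(-1/(C1 - 3*y))


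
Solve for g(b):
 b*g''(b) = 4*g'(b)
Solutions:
 g(b) = C1 + C2*b^5


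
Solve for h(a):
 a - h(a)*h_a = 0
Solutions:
 h(a) = -sqrt(C1 + a^2)
 h(a) = sqrt(C1 + a^2)


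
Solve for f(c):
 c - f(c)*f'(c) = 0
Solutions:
 f(c) = -sqrt(C1 + c^2)
 f(c) = sqrt(C1 + c^2)


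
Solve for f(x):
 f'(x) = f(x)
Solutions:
 f(x) = C1*exp(x)


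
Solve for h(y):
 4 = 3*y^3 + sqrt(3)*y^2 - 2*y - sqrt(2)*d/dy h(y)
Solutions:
 h(y) = C1 + 3*sqrt(2)*y^4/8 + sqrt(6)*y^3/6 - sqrt(2)*y^2/2 - 2*sqrt(2)*y


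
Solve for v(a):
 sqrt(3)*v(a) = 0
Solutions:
 v(a) = 0


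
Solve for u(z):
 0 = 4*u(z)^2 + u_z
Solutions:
 u(z) = 1/(C1 + 4*z)


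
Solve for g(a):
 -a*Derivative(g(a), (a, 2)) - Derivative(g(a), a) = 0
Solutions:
 g(a) = C1 + C2*log(a)


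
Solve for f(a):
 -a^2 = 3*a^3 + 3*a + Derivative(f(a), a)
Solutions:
 f(a) = C1 - 3*a^4/4 - a^3/3 - 3*a^2/2


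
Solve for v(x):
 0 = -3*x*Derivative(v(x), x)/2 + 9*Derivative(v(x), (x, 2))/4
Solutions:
 v(x) = C1 + C2*erfi(sqrt(3)*x/3)


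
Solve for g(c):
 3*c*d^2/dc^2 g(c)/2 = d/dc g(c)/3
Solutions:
 g(c) = C1 + C2*c^(11/9)


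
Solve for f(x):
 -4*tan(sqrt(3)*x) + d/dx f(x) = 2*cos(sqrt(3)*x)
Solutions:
 f(x) = C1 - 4*sqrt(3)*log(cos(sqrt(3)*x))/3 + 2*sqrt(3)*sin(sqrt(3)*x)/3


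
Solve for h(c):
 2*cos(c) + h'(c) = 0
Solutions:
 h(c) = C1 - 2*sin(c)


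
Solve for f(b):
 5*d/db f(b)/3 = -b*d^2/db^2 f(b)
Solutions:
 f(b) = C1 + C2/b^(2/3)


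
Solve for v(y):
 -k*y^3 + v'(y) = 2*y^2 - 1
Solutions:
 v(y) = C1 + k*y^4/4 + 2*y^3/3 - y


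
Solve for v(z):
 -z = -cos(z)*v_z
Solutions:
 v(z) = C1 + Integral(z/cos(z), z)


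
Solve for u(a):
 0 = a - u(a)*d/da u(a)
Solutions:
 u(a) = -sqrt(C1 + a^2)
 u(a) = sqrt(C1 + a^2)


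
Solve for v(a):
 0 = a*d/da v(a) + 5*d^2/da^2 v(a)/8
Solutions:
 v(a) = C1 + C2*erf(2*sqrt(5)*a/5)


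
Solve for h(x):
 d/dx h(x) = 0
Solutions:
 h(x) = C1


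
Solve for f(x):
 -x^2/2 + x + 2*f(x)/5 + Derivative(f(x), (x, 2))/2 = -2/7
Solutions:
 f(x) = C1*sin(2*sqrt(5)*x/5) + C2*cos(2*sqrt(5)*x/5) + 5*x^2/4 - 5*x/2 - 215/56


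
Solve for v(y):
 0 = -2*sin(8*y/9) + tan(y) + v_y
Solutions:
 v(y) = C1 + log(cos(y)) - 9*cos(8*y/9)/4


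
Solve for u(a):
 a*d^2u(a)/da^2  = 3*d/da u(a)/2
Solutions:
 u(a) = C1 + C2*a^(5/2)


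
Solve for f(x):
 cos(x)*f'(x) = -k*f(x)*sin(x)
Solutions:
 f(x) = C1*exp(k*log(cos(x)))


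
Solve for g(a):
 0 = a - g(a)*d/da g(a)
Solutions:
 g(a) = -sqrt(C1 + a^2)
 g(a) = sqrt(C1 + a^2)


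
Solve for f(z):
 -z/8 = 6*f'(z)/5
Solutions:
 f(z) = C1 - 5*z^2/96


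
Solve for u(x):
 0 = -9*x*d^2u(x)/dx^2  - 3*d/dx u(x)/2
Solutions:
 u(x) = C1 + C2*x^(5/6)


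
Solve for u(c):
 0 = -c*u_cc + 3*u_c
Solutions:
 u(c) = C1 + C2*c^4


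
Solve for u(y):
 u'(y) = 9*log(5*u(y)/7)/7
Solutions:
 -7*Integral(1/(log(_y) - log(7) + log(5)), (_y, u(y)))/9 = C1 - y


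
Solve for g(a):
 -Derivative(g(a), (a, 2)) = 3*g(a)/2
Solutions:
 g(a) = C1*sin(sqrt(6)*a/2) + C2*cos(sqrt(6)*a/2)


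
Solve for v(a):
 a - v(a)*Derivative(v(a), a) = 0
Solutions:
 v(a) = -sqrt(C1 + a^2)
 v(a) = sqrt(C1 + a^2)


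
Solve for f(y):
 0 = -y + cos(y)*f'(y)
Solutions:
 f(y) = C1 + Integral(y/cos(y), y)


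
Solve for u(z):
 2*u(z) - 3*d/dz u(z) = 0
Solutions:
 u(z) = C1*exp(2*z/3)


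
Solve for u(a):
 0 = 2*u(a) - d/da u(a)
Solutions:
 u(a) = C1*exp(2*a)


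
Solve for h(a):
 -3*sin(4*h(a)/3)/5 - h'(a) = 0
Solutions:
 3*a/5 + 3*log(cos(4*h(a)/3) - 1)/8 - 3*log(cos(4*h(a)/3) + 1)/8 = C1


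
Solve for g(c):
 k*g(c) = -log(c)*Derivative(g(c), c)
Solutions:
 g(c) = C1*exp(-k*li(c))


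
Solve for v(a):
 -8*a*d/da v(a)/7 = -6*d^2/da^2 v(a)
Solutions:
 v(a) = C1 + C2*erfi(sqrt(42)*a/21)


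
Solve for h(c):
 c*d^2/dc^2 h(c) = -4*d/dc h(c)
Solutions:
 h(c) = C1 + C2/c^3


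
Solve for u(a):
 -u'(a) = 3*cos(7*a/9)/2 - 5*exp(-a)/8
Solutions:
 u(a) = C1 - 27*sin(7*a/9)/14 - 5*exp(-a)/8


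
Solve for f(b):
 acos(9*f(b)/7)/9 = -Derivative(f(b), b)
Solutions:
 Integral(1/acos(9*_y/7), (_y, f(b))) = C1 - b/9


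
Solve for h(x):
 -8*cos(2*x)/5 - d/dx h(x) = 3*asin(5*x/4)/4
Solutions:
 h(x) = C1 - 3*x*asin(5*x/4)/4 - 3*sqrt(16 - 25*x^2)/20 - 4*sin(2*x)/5


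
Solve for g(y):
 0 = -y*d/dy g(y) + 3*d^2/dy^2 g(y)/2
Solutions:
 g(y) = C1 + C2*erfi(sqrt(3)*y/3)


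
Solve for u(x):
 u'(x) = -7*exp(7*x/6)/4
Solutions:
 u(x) = C1 - 3*exp(7*x/6)/2


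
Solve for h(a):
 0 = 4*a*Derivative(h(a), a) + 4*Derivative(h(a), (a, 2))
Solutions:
 h(a) = C1 + C2*erf(sqrt(2)*a/2)


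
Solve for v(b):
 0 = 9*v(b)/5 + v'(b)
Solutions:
 v(b) = C1*exp(-9*b/5)


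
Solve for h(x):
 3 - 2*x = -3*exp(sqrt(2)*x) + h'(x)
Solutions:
 h(x) = C1 - x^2 + 3*x + 3*sqrt(2)*exp(sqrt(2)*x)/2


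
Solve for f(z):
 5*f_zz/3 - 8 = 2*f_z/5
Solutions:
 f(z) = C1 + C2*exp(6*z/25) - 20*z


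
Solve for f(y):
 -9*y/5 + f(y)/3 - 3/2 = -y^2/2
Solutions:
 f(y) = -3*y^2/2 + 27*y/5 + 9/2


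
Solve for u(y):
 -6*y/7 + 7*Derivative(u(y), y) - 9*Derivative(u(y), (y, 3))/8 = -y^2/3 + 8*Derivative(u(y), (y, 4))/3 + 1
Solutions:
 u(y) = C1 + C2*exp(-y*(27*3^(2/3)/(128*sqrt(799414) + 114445)^(1/3) + 18 + 3^(1/3)*(128*sqrt(799414) + 114445)^(1/3))/128)*sin(3^(1/6)*y*(-3^(2/3)*(128*sqrt(799414) + 114445)^(1/3) + 81/(128*sqrt(799414) + 114445)^(1/3))/128) + C3*exp(-y*(27*3^(2/3)/(128*sqrt(799414) + 114445)^(1/3) + 18 + 3^(1/3)*(128*sqrt(799414) + 114445)^(1/3))/128)*cos(3^(1/6)*y*(-3^(2/3)*(128*sqrt(799414) + 114445)^(1/3) + 81/(128*sqrt(799414) + 114445)^(1/3))/128) + C4*exp(y*(-9 + 27*3^(2/3)/(128*sqrt(799414) + 114445)^(1/3) + 3^(1/3)*(128*sqrt(799414) + 114445)^(1/3))/64) - y^3/63 + 3*y^2/49 + 25*y/196


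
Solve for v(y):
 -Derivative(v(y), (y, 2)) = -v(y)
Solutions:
 v(y) = C1*exp(-y) + C2*exp(y)


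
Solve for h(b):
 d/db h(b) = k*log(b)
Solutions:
 h(b) = C1 + b*k*log(b) - b*k


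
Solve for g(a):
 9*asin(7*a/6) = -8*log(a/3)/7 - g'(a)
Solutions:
 g(a) = C1 - 8*a*log(a)/7 - 9*a*asin(7*a/6) + 8*a/7 + 8*a*log(3)/7 - 9*sqrt(36 - 49*a^2)/7


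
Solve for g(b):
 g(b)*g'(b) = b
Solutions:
 g(b) = -sqrt(C1 + b^2)
 g(b) = sqrt(C1 + b^2)


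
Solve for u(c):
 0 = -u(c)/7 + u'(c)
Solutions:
 u(c) = C1*exp(c/7)


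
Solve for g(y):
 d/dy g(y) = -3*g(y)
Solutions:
 g(y) = C1*exp(-3*y)


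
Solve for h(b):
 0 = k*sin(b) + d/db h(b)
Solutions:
 h(b) = C1 + k*cos(b)


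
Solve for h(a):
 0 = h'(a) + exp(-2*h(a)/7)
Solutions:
 h(a) = 7*log(-sqrt(C1 - a)) - 7*log(7) + 7*log(14)/2
 h(a) = 7*log(C1 - a)/2 - 7*log(7) + 7*log(14)/2


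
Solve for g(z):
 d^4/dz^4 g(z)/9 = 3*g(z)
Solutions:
 g(z) = C1*exp(-3^(3/4)*z) + C2*exp(3^(3/4)*z) + C3*sin(3^(3/4)*z) + C4*cos(3^(3/4)*z)


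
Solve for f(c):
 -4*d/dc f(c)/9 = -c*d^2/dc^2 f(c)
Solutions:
 f(c) = C1 + C2*c^(13/9)


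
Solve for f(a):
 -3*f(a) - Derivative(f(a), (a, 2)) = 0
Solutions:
 f(a) = C1*sin(sqrt(3)*a) + C2*cos(sqrt(3)*a)


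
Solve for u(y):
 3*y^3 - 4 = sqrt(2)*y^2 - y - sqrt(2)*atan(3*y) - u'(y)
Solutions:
 u(y) = C1 - 3*y^4/4 + sqrt(2)*y^3/3 - y^2/2 + 4*y - sqrt(2)*(y*atan(3*y) - log(9*y^2 + 1)/6)


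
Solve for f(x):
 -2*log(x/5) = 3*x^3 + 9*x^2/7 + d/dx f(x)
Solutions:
 f(x) = C1 - 3*x^4/4 - 3*x^3/7 - 2*x*log(x) + 2*x + 2*x*log(5)


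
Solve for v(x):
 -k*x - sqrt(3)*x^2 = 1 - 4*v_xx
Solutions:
 v(x) = C1 + C2*x + k*x^3/24 + sqrt(3)*x^4/48 + x^2/8


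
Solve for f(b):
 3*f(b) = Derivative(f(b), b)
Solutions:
 f(b) = C1*exp(3*b)


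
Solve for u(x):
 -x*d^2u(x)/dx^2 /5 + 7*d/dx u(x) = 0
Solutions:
 u(x) = C1 + C2*x^36


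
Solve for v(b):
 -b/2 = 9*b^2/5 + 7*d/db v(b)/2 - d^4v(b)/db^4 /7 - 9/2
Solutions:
 v(b) = C1 + C4*exp(14^(2/3)*b/2) - 6*b^3/35 - b^2/14 + 9*b/7 + (C2*sin(14^(2/3)*sqrt(3)*b/4) + C3*cos(14^(2/3)*sqrt(3)*b/4))*exp(-14^(2/3)*b/4)


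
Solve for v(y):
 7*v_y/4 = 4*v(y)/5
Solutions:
 v(y) = C1*exp(16*y/35)


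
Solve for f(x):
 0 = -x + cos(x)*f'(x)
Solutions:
 f(x) = C1 + Integral(x/cos(x), x)


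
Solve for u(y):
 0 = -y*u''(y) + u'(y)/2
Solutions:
 u(y) = C1 + C2*y^(3/2)


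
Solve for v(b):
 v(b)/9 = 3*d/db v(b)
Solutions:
 v(b) = C1*exp(b/27)


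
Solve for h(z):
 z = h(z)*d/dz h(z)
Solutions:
 h(z) = -sqrt(C1 + z^2)
 h(z) = sqrt(C1 + z^2)


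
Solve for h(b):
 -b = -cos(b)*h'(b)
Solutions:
 h(b) = C1 + Integral(b/cos(b), b)


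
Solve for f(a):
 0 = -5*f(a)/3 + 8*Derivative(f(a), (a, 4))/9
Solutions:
 f(a) = C1*exp(-30^(1/4)*a/2) + C2*exp(30^(1/4)*a/2) + C3*sin(30^(1/4)*a/2) + C4*cos(30^(1/4)*a/2)


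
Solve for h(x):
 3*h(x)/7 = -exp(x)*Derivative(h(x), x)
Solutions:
 h(x) = C1*exp(3*exp(-x)/7)


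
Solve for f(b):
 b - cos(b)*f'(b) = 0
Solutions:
 f(b) = C1 + Integral(b/cos(b), b)


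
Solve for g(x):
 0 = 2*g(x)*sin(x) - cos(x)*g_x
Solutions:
 g(x) = C1/cos(x)^2


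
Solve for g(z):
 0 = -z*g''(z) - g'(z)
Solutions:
 g(z) = C1 + C2*log(z)


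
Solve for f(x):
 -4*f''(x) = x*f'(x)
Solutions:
 f(x) = C1 + C2*erf(sqrt(2)*x/4)


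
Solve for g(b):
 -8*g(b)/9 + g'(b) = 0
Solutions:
 g(b) = C1*exp(8*b/9)


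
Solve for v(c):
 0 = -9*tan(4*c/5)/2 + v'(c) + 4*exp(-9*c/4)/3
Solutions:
 v(c) = C1 + 45*log(tan(4*c/5)^2 + 1)/16 + 16*exp(-9*c/4)/27


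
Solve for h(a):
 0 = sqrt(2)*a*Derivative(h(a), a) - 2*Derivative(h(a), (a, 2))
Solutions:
 h(a) = C1 + C2*erfi(2^(1/4)*a/2)


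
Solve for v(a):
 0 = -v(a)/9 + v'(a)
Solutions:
 v(a) = C1*exp(a/9)


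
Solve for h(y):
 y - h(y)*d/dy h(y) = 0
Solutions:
 h(y) = -sqrt(C1 + y^2)
 h(y) = sqrt(C1 + y^2)


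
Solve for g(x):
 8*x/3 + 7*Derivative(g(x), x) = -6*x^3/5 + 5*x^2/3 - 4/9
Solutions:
 g(x) = C1 - 3*x^4/70 + 5*x^3/63 - 4*x^2/21 - 4*x/63


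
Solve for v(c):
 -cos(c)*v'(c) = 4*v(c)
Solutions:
 v(c) = C1*(sin(c)^2 - 2*sin(c) + 1)/(sin(c)^2 + 2*sin(c) + 1)


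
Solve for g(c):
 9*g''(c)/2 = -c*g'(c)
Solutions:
 g(c) = C1 + C2*erf(c/3)


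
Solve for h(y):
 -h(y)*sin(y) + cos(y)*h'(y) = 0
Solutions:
 h(y) = C1/cos(y)


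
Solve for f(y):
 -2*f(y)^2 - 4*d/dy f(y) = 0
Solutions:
 f(y) = 2/(C1 + y)


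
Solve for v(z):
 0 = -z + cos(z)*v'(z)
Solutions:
 v(z) = C1 + Integral(z/cos(z), z)


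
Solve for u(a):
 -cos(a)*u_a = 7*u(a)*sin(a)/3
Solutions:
 u(a) = C1*cos(a)^(7/3)


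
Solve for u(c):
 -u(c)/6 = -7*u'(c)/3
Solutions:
 u(c) = C1*exp(c/14)


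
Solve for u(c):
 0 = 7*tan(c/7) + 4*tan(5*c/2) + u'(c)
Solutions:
 u(c) = C1 + 49*log(cos(c/7)) + 8*log(cos(5*c/2))/5


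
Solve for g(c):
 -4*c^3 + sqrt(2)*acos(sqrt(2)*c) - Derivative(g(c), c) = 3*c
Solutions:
 g(c) = C1 - c^4 - 3*c^2/2 + sqrt(2)*(c*acos(sqrt(2)*c) - sqrt(2)*sqrt(1 - 2*c^2)/2)


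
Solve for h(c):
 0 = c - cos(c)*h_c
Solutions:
 h(c) = C1 + Integral(c/cos(c), c)


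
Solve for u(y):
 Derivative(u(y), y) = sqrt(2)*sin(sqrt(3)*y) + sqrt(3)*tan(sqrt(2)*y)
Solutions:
 u(y) = C1 - sqrt(6)*log(cos(sqrt(2)*y))/2 - sqrt(6)*cos(sqrt(3)*y)/3


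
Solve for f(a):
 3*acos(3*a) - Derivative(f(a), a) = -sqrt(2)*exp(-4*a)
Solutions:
 f(a) = C1 + 3*a*acos(3*a) - sqrt(1 - 9*a^2) - sqrt(2)*exp(-4*a)/4


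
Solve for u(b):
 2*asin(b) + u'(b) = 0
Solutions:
 u(b) = C1 - 2*b*asin(b) - 2*sqrt(1 - b^2)


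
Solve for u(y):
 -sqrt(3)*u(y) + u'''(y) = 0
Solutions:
 u(y) = C3*exp(3^(1/6)*y) + (C1*sin(3^(2/3)*y/2) + C2*cos(3^(2/3)*y/2))*exp(-3^(1/6)*y/2)


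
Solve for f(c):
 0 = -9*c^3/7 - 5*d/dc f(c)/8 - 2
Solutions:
 f(c) = C1 - 18*c^4/35 - 16*c/5


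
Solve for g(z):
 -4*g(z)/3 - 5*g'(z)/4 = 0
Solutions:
 g(z) = C1*exp(-16*z/15)


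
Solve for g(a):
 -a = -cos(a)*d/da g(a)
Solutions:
 g(a) = C1 + Integral(a/cos(a), a)


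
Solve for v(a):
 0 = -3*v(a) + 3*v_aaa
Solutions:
 v(a) = C3*exp(a) + (C1*sin(sqrt(3)*a/2) + C2*cos(sqrt(3)*a/2))*exp(-a/2)


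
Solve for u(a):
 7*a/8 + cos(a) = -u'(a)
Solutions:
 u(a) = C1 - 7*a^2/16 - sin(a)


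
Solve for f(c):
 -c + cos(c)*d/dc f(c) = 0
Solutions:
 f(c) = C1 + Integral(c/cos(c), c)


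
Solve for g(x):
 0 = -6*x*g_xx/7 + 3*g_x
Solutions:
 g(x) = C1 + C2*x^(9/2)


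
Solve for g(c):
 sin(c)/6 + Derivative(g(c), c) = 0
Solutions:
 g(c) = C1 + cos(c)/6


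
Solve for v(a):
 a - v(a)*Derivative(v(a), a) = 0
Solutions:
 v(a) = -sqrt(C1 + a^2)
 v(a) = sqrt(C1 + a^2)


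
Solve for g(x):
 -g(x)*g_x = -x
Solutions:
 g(x) = -sqrt(C1 + x^2)
 g(x) = sqrt(C1 + x^2)


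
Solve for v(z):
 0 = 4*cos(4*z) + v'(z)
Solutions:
 v(z) = C1 - sin(4*z)


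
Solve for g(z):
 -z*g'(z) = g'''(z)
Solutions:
 g(z) = C1 + Integral(C2*airyai(-z) + C3*airybi(-z), z)


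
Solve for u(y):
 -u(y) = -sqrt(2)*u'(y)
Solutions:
 u(y) = C1*exp(sqrt(2)*y/2)


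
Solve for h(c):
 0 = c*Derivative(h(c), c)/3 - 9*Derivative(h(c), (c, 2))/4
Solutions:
 h(c) = C1 + C2*erfi(sqrt(6)*c/9)


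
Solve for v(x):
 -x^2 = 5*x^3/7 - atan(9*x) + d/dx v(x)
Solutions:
 v(x) = C1 - 5*x^4/28 - x^3/3 + x*atan(9*x) - log(81*x^2 + 1)/18


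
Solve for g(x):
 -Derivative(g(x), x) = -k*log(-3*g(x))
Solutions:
 Integral(1/(log(-_y) + log(3)), (_y, g(x))) = C1 + k*x


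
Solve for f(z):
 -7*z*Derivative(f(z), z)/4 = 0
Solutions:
 f(z) = C1


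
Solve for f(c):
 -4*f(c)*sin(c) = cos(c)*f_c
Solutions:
 f(c) = C1*cos(c)^4


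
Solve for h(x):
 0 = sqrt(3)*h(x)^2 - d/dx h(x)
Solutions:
 h(x) = -1/(C1 + sqrt(3)*x)


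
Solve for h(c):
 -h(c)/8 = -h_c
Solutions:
 h(c) = C1*exp(c/8)


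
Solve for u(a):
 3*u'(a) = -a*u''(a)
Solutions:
 u(a) = C1 + C2/a^2


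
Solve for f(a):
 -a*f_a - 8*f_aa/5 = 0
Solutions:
 f(a) = C1 + C2*erf(sqrt(5)*a/4)


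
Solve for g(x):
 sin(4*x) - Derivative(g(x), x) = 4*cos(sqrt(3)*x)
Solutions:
 g(x) = C1 - 4*sqrt(3)*sin(sqrt(3)*x)/3 - cos(4*x)/4


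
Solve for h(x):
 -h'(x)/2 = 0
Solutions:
 h(x) = C1


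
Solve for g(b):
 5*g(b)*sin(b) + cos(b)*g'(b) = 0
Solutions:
 g(b) = C1*cos(b)^5


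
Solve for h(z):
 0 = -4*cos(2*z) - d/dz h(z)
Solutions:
 h(z) = C1 - 2*sin(2*z)


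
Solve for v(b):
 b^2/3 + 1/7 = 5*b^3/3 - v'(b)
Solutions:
 v(b) = C1 + 5*b^4/12 - b^3/9 - b/7


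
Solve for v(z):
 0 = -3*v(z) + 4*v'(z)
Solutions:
 v(z) = C1*exp(3*z/4)


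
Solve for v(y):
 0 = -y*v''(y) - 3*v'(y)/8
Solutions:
 v(y) = C1 + C2*y^(5/8)


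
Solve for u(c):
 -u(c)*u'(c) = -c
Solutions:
 u(c) = -sqrt(C1 + c^2)
 u(c) = sqrt(C1 + c^2)


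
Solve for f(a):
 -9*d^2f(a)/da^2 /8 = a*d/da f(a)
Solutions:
 f(a) = C1 + C2*erf(2*a/3)


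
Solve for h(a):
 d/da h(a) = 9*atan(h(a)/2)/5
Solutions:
 Integral(1/atan(_y/2), (_y, h(a))) = C1 + 9*a/5


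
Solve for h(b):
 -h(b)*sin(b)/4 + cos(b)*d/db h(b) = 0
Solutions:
 h(b) = C1/cos(b)^(1/4)


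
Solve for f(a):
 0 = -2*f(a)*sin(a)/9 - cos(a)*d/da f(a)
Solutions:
 f(a) = C1*cos(a)^(2/9)


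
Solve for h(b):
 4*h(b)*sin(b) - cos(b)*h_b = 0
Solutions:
 h(b) = C1/cos(b)^4


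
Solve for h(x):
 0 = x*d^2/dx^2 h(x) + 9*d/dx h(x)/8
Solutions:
 h(x) = C1 + C2/x^(1/8)


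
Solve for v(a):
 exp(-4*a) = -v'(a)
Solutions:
 v(a) = C1 + exp(-4*a)/4


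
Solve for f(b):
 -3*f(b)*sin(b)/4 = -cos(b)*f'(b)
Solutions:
 f(b) = C1/cos(b)^(3/4)


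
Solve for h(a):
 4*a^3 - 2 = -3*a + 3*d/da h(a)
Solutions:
 h(a) = C1 + a^4/3 + a^2/2 - 2*a/3


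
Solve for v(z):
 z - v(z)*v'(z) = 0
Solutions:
 v(z) = -sqrt(C1 + z^2)
 v(z) = sqrt(C1 + z^2)


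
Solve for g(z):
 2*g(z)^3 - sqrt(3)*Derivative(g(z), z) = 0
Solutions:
 g(z) = -sqrt(6)*sqrt(-1/(C1 + 2*sqrt(3)*z))/2
 g(z) = sqrt(6)*sqrt(-1/(C1 + 2*sqrt(3)*z))/2


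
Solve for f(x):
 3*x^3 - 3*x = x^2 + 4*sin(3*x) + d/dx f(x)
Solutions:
 f(x) = C1 + 3*x^4/4 - x^3/3 - 3*x^2/2 + 4*cos(3*x)/3


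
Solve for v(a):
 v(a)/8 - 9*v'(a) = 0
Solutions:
 v(a) = C1*exp(a/72)


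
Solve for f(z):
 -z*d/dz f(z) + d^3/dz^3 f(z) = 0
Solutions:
 f(z) = C1 + Integral(C2*airyai(z) + C3*airybi(z), z)


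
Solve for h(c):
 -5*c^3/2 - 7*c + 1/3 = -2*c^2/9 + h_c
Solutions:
 h(c) = C1 - 5*c^4/8 + 2*c^3/27 - 7*c^2/2 + c/3


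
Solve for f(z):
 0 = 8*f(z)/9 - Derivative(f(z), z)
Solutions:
 f(z) = C1*exp(8*z/9)


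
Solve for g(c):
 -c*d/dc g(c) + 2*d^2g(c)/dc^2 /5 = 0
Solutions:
 g(c) = C1 + C2*erfi(sqrt(5)*c/2)


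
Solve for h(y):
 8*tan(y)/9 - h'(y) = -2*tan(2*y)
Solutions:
 h(y) = C1 - 8*log(cos(y))/9 - log(cos(2*y))


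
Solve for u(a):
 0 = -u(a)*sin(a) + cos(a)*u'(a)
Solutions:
 u(a) = C1/cos(a)


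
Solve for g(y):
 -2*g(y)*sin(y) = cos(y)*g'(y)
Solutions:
 g(y) = C1*cos(y)^2


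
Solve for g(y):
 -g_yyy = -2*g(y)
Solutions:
 g(y) = C3*exp(2^(1/3)*y) + (C1*sin(2^(1/3)*sqrt(3)*y/2) + C2*cos(2^(1/3)*sqrt(3)*y/2))*exp(-2^(1/3)*y/2)


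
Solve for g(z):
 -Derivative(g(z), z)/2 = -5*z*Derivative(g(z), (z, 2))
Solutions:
 g(z) = C1 + C2*z^(11/10)


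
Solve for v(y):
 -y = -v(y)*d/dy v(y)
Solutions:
 v(y) = -sqrt(C1 + y^2)
 v(y) = sqrt(C1 + y^2)


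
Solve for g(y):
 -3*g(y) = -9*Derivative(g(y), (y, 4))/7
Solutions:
 g(y) = C1*exp(-3^(3/4)*7^(1/4)*y/3) + C2*exp(3^(3/4)*7^(1/4)*y/3) + C3*sin(3^(3/4)*7^(1/4)*y/3) + C4*cos(3^(3/4)*7^(1/4)*y/3)


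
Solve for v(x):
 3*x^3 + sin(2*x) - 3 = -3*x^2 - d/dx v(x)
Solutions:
 v(x) = C1 - 3*x^4/4 - x^3 + 3*x + cos(2*x)/2


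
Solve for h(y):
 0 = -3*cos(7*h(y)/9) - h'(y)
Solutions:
 3*y - 9*log(sin(7*h(y)/9) - 1)/14 + 9*log(sin(7*h(y)/9) + 1)/14 = C1


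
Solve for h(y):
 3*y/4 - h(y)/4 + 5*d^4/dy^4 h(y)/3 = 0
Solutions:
 h(y) = C1*exp(-sqrt(2)*3^(1/4)*5^(3/4)*y/10) + C2*exp(sqrt(2)*3^(1/4)*5^(3/4)*y/10) + C3*sin(sqrt(2)*3^(1/4)*5^(3/4)*y/10) + C4*cos(sqrt(2)*3^(1/4)*5^(3/4)*y/10) + 3*y


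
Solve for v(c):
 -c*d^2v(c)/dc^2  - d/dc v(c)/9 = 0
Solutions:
 v(c) = C1 + C2*c^(8/9)


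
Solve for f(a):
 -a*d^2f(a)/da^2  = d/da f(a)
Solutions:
 f(a) = C1 + C2*log(a)


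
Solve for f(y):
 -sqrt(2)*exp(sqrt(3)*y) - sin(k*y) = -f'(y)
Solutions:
 f(y) = C1 + sqrt(6)*exp(sqrt(3)*y)/3 - cos(k*y)/k


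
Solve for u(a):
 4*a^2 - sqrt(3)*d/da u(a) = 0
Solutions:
 u(a) = C1 + 4*sqrt(3)*a^3/9


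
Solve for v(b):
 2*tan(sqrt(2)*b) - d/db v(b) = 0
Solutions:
 v(b) = C1 - sqrt(2)*log(cos(sqrt(2)*b))


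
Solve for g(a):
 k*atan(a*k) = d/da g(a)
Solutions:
 g(a) = C1 + k*Piecewise((a*atan(a*k) - log(a^2*k^2 + 1)/(2*k), Ne(k, 0)), (0, True))


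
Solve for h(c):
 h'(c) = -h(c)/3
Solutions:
 h(c) = C1*exp(-c/3)


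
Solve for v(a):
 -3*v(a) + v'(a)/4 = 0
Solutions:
 v(a) = C1*exp(12*a)


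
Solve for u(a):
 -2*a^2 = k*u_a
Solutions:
 u(a) = C1 - 2*a^3/(3*k)


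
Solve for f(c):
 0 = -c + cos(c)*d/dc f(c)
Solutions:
 f(c) = C1 + Integral(c/cos(c), c)


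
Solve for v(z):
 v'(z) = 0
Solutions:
 v(z) = C1


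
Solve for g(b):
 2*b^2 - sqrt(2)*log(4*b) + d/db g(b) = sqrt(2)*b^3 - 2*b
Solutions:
 g(b) = C1 + sqrt(2)*b^4/4 - 2*b^3/3 - b^2 + sqrt(2)*b*log(b) - sqrt(2)*b + 2*sqrt(2)*b*log(2)


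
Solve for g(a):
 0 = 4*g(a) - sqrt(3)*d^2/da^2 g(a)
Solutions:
 g(a) = C1*exp(-2*3^(3/4)*a/3) + C2*exp(2*3^(3/4)*a/3)


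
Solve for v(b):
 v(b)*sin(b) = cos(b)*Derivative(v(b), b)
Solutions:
 v(b) = C1/cos(b)


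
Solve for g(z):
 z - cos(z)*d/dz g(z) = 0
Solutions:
 g(z) = C1 + Integral(z/cos(z), z)


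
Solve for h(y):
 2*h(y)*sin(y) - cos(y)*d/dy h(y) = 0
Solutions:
 h(y) = C1/cos(y)^2


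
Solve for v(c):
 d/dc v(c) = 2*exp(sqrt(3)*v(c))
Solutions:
 v(c) = sqrt(3)*(2*log(-1/(C1 + 2*c)) - log(3))/6


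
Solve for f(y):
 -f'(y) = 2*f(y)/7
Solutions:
 f(y) = C1*exp(-2*y/7)


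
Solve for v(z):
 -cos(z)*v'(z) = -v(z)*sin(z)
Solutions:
 v(z) = C1/cos(z)


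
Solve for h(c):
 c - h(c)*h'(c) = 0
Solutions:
 h(c) = -sqrt(C1 + c^2)
 h(c) = sqrt(C1 + c^2)


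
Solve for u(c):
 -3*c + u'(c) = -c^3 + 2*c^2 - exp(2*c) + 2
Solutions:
 u(c) = C1 - c^4/4 + 2*c^3/3 + 3*c^2/2 + 2*c - exp(2*c)/2


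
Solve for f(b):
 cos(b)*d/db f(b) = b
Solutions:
 f(b) = C1 + Integral(b/cos(b), b)


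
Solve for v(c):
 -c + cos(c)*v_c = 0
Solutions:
 v(c) = C1 + Integral(c/cos(c), c)


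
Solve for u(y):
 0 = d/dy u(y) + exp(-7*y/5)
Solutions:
 u(y) = C1 + 5*exp(-7*y/5)/7


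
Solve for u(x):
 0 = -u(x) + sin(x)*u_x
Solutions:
 u(x) = C1*sqrt(cos(x) - 1)/sqrt(cos(x) + 1)


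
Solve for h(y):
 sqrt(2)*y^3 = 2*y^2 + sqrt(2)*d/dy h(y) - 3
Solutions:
 h(y) = C1 + y^4/4 - sqrt(2)*y^3/3 + 3*sqrt(2)*y/2


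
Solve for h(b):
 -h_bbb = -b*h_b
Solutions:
 h(b) = C1 + Integral(C2*airyai(b) + C3*airybi(b), b)


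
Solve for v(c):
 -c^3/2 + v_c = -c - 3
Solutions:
 v(c) = C1 + c^4/8 - c^2/2 - 3*c


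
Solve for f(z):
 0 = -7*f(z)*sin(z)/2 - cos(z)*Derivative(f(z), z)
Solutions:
 f(z) = C1*cos(z)^(7/2)


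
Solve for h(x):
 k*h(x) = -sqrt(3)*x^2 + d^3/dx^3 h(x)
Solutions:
 h(x) = C1*exp(k^(1/3)*x) + C2*exp(k^(1/3)*x*(-1 + sqrt(3)*I)/2) + C3*exp(-k^(1/3)*x*(1 + sqrt(3)*I)/2) - sqrt(3)*x^2/k


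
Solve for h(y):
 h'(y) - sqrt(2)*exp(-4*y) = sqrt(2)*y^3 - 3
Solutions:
 h(y) = C1 + sqrt(2)*y^4/4 - 3*y - sqrt(2)*exp(-4*y)/4


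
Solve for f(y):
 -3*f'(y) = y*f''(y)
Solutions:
 f(y) = C1 + C2/y^2


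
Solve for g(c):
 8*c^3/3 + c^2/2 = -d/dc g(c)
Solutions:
 g(c) = C1 - 2*c^4/3 - c^3/6


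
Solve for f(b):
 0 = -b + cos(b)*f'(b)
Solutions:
 f(b) = C1 + Integral(b/cos(b), b)


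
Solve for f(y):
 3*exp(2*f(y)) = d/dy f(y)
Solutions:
 f(y) = log(-sqrt(-1/(C1 + 3*y))) - log(2)/2
 f(y) = log(-1/(C1 + 3*y))/2 - log(2)/2


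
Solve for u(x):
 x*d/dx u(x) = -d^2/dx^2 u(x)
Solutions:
 u(x) = C1 + C2*erf(sqrt(2)*x/2)


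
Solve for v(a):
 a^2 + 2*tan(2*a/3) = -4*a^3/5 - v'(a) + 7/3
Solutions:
 v(a) = C1 - a^4/5 - a^3/3 + 7*a/3 + 3*log(cos(2*a/3))


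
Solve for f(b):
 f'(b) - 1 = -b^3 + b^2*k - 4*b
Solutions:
 f(b) = C1 - b^4/4 + b^3*k/3 - 2*b^2 + b


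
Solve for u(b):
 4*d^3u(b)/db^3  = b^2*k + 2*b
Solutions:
 u(b) = C1 + C2*b + C3*b^2 + b^5*k/240 + b^4/48


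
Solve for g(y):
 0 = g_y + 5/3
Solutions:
 g(y) = C1 - 5*y/3


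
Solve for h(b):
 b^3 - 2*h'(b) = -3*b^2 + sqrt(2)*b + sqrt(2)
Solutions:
 h(b) = C1 + b^4/8 + b^3/2 - sqrt(2)*b^2/4 - sqrt(2)*b/2


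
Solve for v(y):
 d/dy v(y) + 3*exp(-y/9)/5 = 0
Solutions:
 v(y) = C1 + 27*exp(-y/9)/5


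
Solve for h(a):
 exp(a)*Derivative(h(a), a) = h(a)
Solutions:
 h(a) = C1*exp(-exp(-a))


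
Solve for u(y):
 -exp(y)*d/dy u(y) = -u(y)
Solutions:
 u(y) = C1*exp(-exp(-y))


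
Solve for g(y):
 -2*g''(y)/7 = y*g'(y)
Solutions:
 g(y) = C1 + C2*erf(sqrt(7)*y/2)


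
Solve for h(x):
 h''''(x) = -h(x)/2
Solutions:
 h(x) = (C1*sin(2^(1/4)*x/2) + C2*cos(2^(1/4)*x/2))*exp(-2^(1/4)*x/2) + (C3*sin(2^(1/4)*x/2) + C4*cos(2^(1/4)*x/2))*exp(2^(1/4)*x/2)


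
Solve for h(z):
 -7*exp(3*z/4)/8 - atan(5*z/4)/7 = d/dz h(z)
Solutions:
 h(z) = C1 - z*atan(5*z/4)/7 - 7*exp(3*z/4)/6 + 2*log(25*z^2 + 16)/35


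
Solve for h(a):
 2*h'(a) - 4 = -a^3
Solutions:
 h(a) = C1 - a^4/8 + 2*a


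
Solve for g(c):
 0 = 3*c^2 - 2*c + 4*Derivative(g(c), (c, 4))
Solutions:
 g(c) = C1 + C2*c + C3*c^2 + C4*c^3 - c^6/480 + c^5/240


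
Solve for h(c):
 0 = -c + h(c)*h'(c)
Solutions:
 h(c) = -sqrt(C1 + c^2)
 h(c) = sqrt(C1 + c^2)


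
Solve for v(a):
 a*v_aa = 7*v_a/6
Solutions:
 v(a) = C1 + C2*a^(13/6)


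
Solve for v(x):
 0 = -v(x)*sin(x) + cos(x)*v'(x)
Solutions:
 v(x) = C1/cos(x)


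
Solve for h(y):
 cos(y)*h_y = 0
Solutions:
 h(y) = C1


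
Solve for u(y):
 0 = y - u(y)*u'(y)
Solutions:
 u(y) = -sqrt(C1 + y^2)
 u(y) = sqrt(C1 + y^2)


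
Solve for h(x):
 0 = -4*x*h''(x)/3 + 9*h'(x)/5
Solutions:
 h(x) = C1 + C2*x^(47/20)


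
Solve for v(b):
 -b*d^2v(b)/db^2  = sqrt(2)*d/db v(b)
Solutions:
 v(b) = C1 + C2*b^(1 - sqrt(2))


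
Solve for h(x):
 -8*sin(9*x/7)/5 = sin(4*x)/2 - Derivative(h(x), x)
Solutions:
 h(x) = C1 - 56*cos(9*x/7)/45 - cos(4*x)/8


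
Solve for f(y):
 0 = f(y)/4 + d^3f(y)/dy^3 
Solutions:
 f(y) = C3*exp(-2^(1/3)*y/2) + (C1*sin(2^(1/3)*sqrt(3)*y/4) + C2*cos(2^(1/3)*sqrt(3)*y/4))*exp(2^(1/3)*y/4)


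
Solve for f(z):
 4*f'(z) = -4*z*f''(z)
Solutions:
 f(z) = C1 + C2*log(z)


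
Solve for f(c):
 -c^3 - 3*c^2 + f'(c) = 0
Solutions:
 f(c) = C1 + c^4/4 + c^3


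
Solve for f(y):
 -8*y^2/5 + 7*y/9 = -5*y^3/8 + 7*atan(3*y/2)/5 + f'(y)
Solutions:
 f(y) = C1 + 5*y^4/32 - 8*y^3/15 + 7*y^2/18 - 7*y*atan(3*y/2)/5 + 7*log(9*y^2 + 4)/15


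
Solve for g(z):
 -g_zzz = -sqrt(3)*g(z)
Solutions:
 g(z) = C3*exp(3^(1/6)*z) + (C1*sin(3^(2/3)*z/2) + C2*cos(3^(2/3)*z/2))*exp(-3^(1/6)*z/2)


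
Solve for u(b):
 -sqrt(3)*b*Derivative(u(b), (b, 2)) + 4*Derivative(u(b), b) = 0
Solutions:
 u(b) = C1 + C2*b^(1 + 4*sqrt(3)/3)


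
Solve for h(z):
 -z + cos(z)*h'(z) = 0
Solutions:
 h(z) = C1 + Integral(z/cos(z), z)


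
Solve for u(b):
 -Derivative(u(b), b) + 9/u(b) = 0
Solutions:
 u(b) = -sqrt(C1 + 18*b)
 u(b) = sqrt(C1 + 18*b)


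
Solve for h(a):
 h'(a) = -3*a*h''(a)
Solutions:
 h(a) = C1 + C2*a^(2/3)


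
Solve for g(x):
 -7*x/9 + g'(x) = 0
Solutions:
 g(x) = C1 + 7*x^2/18


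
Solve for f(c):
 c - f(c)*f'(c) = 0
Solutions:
 f(c) = -sqrt(C1 + c^2)
 f(c) = sqrt(C1 + c^2)


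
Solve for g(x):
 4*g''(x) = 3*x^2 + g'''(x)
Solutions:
 g(x) = C1 + C2*x + C3*exp(4*x) + x^4/16 + x^3/16 + 3*x^2/64


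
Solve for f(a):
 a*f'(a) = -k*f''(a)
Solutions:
 f(a) = C1 + C2*sqrt(k)*erf(sqrt(2)*a*sqrt(1/k)/2)


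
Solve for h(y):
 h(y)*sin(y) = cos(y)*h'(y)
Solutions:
 h(y) = C1/cos(y)


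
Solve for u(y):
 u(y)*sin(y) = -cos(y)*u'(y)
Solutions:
 u(y) = C1*cos(y)


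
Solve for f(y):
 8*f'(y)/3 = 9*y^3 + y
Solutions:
 f(y) = C1 + 27*y^4/32 + 3*y^2/16


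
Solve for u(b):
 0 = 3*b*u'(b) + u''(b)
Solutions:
 u(b) = C1 + C2*erf(sqrt(6)*b/2)


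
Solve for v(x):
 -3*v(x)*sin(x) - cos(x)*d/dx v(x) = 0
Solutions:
 v(x) = C1*cos(x)^3


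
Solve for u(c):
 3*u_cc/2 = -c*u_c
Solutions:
 u(c) = C1 + C2*erf(sqrt(3)*c/3)


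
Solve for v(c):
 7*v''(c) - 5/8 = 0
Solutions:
 v(c) = C1 + C2*c + 5*c^2/112


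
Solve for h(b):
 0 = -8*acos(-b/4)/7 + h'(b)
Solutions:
 h(b) = C1 + 8*b*acos(-b/4)/7 + 8*sqrt(16 - b^2)/7


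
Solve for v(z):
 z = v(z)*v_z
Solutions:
 v(z) = -sqrt(C1 + z^2)
 v(z) = sqrt(C1 + z^2)


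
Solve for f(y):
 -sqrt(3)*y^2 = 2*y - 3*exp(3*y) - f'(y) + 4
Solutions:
 f(y) = C1 + sqrt(3)*y^3/3 + y^2 + 4*y - exp(3*y)


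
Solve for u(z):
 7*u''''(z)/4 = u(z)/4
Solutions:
 u(z) = C1*exp(-7^(3/4)*z/7) + C2*exp(7^(3/4)*z/7) + C3*sin(7^(3/4)*z/7) + C4*cos(7^(3/4)*z/7)


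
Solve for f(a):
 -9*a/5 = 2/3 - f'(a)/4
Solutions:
 f(a) = C1 + 18*a^2/5 + 8*a/3


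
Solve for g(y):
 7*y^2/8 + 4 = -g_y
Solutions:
 g(y) = C1 - 7*y^3/24 - 4*y


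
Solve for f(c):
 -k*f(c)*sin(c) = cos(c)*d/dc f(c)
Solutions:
 f(c) = C1*exp(k*log(cos(c)))


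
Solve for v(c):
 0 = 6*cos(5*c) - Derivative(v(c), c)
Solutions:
 v(c) = C1 + 6*sin(5*c)/5


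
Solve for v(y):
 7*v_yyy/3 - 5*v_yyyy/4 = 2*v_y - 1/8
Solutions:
 v(y) = C1 + C2*exp(y*(392*2^(1/3)/(135*sqrt(7249) + 12737)^(1/3) + 2^(2/3)*(135*sqrt(7249) + 12737)^(1/3) + 56)/90)*sin(2^(1/3)*sqrt(3)*y*(-2^(1/3)*(135*sqrt(7249) + 12737)^(1/3) + 392/(135*sqrt(7249) + 12737)^(1/3))/90) + C3*exp(y*(392*2^(1/3)/(135*sqrt(7249) + 12737)^(1/3) + 2^(2/3)*(135*sqrt(7249) + 12737)^(1/3) + 56)/90)*cos(2^(1/3)*sqrt(3)*y*(-2^(1/3)*(135*sqrt(7249) + 12737)^(1/3) + 392/(135*sqrt(7249) + 12737)^(1/3))/90) + C4*exp(y*(-2^(2/3)*(135*sqrt(7249) + 12737)^(1/3) - 392*2^(1/3)/(135*sqrt(7249) + 12737)^(1/3) + 28)/45) + y/16


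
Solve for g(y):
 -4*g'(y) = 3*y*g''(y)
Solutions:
 g(y) = C1 + C2/y^(1/3)


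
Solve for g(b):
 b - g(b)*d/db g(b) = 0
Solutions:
 g(b) = -sqrt(C1 + b^2)
 g(b) = sqrt(C1 + b^2)


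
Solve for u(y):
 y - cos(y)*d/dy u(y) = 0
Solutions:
 u(y) = C1 + Integral(y/cos(y), y)


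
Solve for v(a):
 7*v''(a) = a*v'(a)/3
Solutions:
 v(a) = C1 + C2*erfi(sqrt(42)*a/42)


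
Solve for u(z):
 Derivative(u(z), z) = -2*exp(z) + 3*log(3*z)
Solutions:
 u(z) = C1 + 3*z*log(z) + 3*z*(-1 + log(3)) - 2*exp(z)


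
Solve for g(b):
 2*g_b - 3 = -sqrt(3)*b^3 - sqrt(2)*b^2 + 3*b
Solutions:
 g(b) = C1 - sqrt(3)*b^4/8 - sqrt(2)*b^3/6 + 3*b^2/4 + 3*b/2


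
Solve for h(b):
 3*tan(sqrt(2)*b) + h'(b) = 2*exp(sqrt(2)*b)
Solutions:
 h(b) = C1 + sqrt(2)*exp(sqrt(2)*b) + 3*sqrt(2)*log(cos(sqrt(2)*b))/2


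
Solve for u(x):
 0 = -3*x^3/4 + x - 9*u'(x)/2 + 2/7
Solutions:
 u(x) = C1 - x^4/24 + x^2/9 + 4*x/63


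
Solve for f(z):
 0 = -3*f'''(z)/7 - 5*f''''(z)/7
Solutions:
 f(z) = C1 + C2*z + C3*z^2 + C4*exp(-3*z/5)


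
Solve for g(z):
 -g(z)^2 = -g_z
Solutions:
 g(z) = -1/(C1 + z)


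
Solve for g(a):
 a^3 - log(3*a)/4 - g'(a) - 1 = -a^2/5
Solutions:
 g(a) = C1 + a^4/4 + a^3/15 - a*log(a)/4 - 3*a/4 - a*log(3)/4


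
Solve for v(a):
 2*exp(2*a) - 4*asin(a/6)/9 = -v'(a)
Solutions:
 v(a) = C1 + 4*a*asin(a/6)/9 + 4*sqrt(36 - a^2)/9 - exp(2*a)


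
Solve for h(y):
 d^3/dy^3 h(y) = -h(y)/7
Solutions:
 h(y) = C3*exp(-7^(2/3)*y/7) + (C1*sin(sqrt(3)*7^(2/3)*y/14) + C2*cos(sqrt(3)*7^(2/3)*y/14))*exp(7^(2/3)*y/14)


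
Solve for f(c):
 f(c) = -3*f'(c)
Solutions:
 f(c) = C1*exp(-c/3)


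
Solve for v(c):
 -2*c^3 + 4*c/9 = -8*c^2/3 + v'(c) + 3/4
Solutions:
 v(c) = C1 - c^4/2 + 8*c^3/9 + 2*c^2/9 - 3*c/4


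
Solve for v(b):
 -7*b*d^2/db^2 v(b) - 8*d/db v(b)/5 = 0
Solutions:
 v(b) = C1 + C2*b^(27/35)


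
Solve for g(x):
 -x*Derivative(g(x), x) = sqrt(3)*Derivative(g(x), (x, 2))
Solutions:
 g(x) = C1 + C2*erf(sqrt(2)*3^(3/4)*x/6)


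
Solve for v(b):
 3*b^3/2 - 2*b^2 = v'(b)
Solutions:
 v(b) = C1 + 3*b^4/8 - 2*b^3/3


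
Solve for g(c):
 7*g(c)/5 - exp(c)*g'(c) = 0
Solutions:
 g(c) = C1*exp(-7*exp(-c)/5)


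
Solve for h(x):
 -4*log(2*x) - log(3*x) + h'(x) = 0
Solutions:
 h(x) = C1 + 5*x*log(x) - 5*x + x*log(48)


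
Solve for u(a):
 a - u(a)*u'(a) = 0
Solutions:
 u(a) = -sqrt(C1 + a^2)
 u(a) = sqrt(C1 + a^2)


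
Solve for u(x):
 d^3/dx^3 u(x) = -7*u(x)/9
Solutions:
 u(x) = C3*exp(-21^(1/3)*x/3) + (C1*sin(3^(5/6)*7^(1/3)*x/6) + C2*cos(3^(5/6)*7^(1/3)*x/6))*exp(21^(1/3)*x/6)


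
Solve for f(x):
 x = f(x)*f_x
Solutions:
 f(x) = -sqrt(C1 + x^2)
 f(x) = sqrt(C1 + x^2)


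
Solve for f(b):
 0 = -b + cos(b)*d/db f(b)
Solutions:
 f(b) = C1 + Integral(b/cos(b), b)


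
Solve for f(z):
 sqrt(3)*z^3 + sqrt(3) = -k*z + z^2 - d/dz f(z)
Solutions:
 f(z) = C1 - k*z^2/2 - sqrt(3)*z^4/4 + z^3/3 - sqrt(3)*z


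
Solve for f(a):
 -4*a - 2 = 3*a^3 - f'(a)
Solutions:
 f(a) = C1 + 3*a^4/4 + 2*a^2 + 2*a


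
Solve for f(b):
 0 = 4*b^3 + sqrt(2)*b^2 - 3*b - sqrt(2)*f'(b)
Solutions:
 f(b) = C1 + sqrt(2)*b^4/2 + b^3/3 - 3*sqrt(2)*b^2/4


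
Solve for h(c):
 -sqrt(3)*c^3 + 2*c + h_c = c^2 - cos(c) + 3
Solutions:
 h(c) = C1 + sqrt(3)*c^4/4 + c^3/3 - c^2 + 3*c - sin(c)


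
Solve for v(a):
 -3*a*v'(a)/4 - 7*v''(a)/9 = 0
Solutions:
 v(a) = C1 + C2*erf(3*sqrt(42)*a/28)


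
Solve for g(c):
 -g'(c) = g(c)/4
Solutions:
 g(c) = C1*exp(-c/4)


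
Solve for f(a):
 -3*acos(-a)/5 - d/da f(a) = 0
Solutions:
 f(a) = C1 - 3*a*acos(-a)/5 - 3*sqrt(1 - a^2)/5


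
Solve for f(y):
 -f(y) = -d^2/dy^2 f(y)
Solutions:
 f(y) = C1*exp(-y) + C2*exp(y)


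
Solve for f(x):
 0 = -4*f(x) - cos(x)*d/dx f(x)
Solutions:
 f(x) = C1*(sin(x)^2 - 2*sin(x) + 1)/(sin(x)^2 + 2*sin(x) + 1)


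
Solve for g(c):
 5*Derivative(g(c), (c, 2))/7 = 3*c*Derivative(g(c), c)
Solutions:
 g(c) = C1 + C2*erfi(sqrt(210)*c/10)


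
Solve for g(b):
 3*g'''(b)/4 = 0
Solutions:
 g(b) = C1 + C2*b + C3*b^2


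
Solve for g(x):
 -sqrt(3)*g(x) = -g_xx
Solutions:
 g(x) = C1*exp(-3^(1/4)*x) + C2*exp(3^(1/4)*x)


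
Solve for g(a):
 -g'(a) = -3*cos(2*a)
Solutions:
 g(a) = C1 + 3*sin(2*a)/2


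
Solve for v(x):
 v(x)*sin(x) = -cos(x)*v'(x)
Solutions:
 v(x) = C1*cos(x)


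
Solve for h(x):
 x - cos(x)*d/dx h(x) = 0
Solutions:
 h(x) = C1 + Integral(x/cos(x), x)


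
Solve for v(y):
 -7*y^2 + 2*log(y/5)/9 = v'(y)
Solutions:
 v(y) = C1 - 7*y^3/3 + 2*y*log(y)/9 - 2*y*log(5)/9 - 2*y/9


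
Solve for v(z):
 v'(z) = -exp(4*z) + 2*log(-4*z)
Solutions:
 v(z) = C1 + 2*z*log(-z) + 2*z*(-1 + 2*log(2)) - exp(4*z)/4


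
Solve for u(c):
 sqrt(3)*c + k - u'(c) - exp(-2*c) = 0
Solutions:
 u(c) = C1 + sqrt(3)*c^2/2 + c*k + exp(-2*c)/2


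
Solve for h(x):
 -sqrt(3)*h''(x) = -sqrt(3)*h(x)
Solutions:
 h(x) = C1*exp(-x) + C2*exp(x)


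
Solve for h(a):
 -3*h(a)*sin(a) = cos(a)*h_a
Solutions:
 h(a) = C1*cos(a)^3


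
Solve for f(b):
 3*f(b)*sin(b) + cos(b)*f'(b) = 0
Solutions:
 f(b) = C1*cos(b)^3


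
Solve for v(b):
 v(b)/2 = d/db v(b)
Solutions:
 v(b) = C1*exp(b/2)


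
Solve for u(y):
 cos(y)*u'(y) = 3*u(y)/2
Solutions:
 u(y) = C1*(sin(y) + 1)^(3/4)/(sin(y) - 1)^(3/4)


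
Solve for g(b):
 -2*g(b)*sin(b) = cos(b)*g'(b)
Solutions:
 g(b) = C1*cos(b)^2


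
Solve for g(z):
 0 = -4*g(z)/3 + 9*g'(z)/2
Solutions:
 g(z) = C1*exp(8*z/27)


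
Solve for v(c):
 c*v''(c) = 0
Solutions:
 v(c) = C1 + C2*c


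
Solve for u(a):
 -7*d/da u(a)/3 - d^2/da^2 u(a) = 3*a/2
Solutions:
 u(a) = C1 + C2*exp(-7*a/3) - 9*a^2/28 + 27*a/98


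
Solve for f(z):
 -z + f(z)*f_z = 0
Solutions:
 f(z) = -sqrt(C1 + z^2)
 f(z) = sqrt(C1 + z^2)


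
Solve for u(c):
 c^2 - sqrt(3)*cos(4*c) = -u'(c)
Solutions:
 u(c) = C1 - c^3/3 + sqrt(3)*sin(4*c)/4


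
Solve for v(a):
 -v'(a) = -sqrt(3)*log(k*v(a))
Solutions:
 li(k*v(a))/k = C1 + sqrt(3)*a


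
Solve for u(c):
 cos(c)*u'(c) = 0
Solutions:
 u(c) = C1


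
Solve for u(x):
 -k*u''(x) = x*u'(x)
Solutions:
 u(x) = C1 + C2*sqrt(k)*erf(sqrt(2)*x*sqrt(1/k)/2)


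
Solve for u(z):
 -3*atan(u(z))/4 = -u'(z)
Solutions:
 Integral(1/atan(_y), (_y, u(z))) = C1 + 3*z/4


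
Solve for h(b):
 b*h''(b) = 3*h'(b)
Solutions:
 h(b) = C1 + C2*b^4


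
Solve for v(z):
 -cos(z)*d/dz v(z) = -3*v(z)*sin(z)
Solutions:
 v(z) = C1/cos(z)^3


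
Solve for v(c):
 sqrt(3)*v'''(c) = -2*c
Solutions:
 v(c) = C1 + C2*c + C3*c^2 - sqrt(3)*c^4/36


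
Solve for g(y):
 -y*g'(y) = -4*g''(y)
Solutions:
 g(y) = C1 + C2*erfi(sqrt(2)*y/4)


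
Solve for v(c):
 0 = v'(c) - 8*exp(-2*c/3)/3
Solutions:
 v(c) = C1 - 4*exp(-2*c/3)


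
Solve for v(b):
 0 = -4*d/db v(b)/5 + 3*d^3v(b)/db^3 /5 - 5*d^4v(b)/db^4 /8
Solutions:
 v(b) = C1 + C2*exp(b*(8*2^(2/3)/(25*sqrt(561) + 593)^(1/3) + 8 + 2^(1/3)*(25*sqrt(561) + 593)^(1/3))/25)*sin(2^(1/3)*sqrt(3)*b*(-(25*sqrt(561) + 593)^(1/3) + 8*2^(1/3)/(25*sqrt(561) + 593)^(1/3))/25) + C3*exp(b*(8*2^(2/3)/(25*sqrt(561) + 593)^(1/3) + 8 + 2^(1/3)*(25*sqrt(561) + 593)^(1/3))/25)*cos(2^(1/3)*sqrt(3)*b*(-(25*sqrt(561) + 593)^(1/3) + 8*2^(1/3)/(25*sqrt(561) + 593)^(1/3))/25) + C4*exp(2*b*(-2^(1/3)*(25*sqrt(561) + 593)^(1/3) - 8*2^(2/3)/(25*sqrt(561) + 593)^(1/3) + 4)/25)


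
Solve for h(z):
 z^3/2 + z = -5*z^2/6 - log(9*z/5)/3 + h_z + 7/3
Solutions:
 h(z) = C1 + z^4/8 + 5*z^3/18 + z^2/2 + z*log(z)/3 - 8*z/3 - z*log(5) + 2*z*log(15)/3


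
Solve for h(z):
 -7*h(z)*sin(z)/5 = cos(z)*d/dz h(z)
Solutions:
 h(z) = C1*cos(z)^(7/5)


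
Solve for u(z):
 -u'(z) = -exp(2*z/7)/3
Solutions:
 u(z) = C1 + 7*exp(2*z/7)/6


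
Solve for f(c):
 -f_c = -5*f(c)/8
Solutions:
 f(c) = C1*exp(5*c/8)


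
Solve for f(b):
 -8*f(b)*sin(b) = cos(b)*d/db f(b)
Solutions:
 f(b) = C1*cos(b)^8


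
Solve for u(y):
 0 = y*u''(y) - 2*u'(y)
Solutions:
 u(y) = C1 + C2*y^3


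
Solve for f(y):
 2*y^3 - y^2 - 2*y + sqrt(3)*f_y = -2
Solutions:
 f(y) = C1 - sqrt(3)*y^4/6 + sqrt(3)*y^3/9 + sqrt(3)*y^2/3 - 2*sqrt(3)*y/3


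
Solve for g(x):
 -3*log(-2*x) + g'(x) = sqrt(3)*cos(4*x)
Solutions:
 g(x) = C1 + 3*x*log(-x) - 3*x + 3*x*log(2) + sqrt(3)*sin(4*x)/4


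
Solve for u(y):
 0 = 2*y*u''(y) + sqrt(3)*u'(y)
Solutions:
 u(y) = C1 + C2*y^(1 - sqrt(3)/2)


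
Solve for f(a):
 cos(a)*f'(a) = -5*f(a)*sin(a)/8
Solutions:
 f(a) = C1*cos(a)^(5/8)


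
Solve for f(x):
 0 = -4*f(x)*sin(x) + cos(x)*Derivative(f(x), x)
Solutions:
 f(x) = C1/cos(x)^4


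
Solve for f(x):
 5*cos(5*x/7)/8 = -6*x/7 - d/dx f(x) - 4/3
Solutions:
 f(x) = C1 - 3*x^2/7 - 4*x/3 - 7*sin(5*x/7)/8
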